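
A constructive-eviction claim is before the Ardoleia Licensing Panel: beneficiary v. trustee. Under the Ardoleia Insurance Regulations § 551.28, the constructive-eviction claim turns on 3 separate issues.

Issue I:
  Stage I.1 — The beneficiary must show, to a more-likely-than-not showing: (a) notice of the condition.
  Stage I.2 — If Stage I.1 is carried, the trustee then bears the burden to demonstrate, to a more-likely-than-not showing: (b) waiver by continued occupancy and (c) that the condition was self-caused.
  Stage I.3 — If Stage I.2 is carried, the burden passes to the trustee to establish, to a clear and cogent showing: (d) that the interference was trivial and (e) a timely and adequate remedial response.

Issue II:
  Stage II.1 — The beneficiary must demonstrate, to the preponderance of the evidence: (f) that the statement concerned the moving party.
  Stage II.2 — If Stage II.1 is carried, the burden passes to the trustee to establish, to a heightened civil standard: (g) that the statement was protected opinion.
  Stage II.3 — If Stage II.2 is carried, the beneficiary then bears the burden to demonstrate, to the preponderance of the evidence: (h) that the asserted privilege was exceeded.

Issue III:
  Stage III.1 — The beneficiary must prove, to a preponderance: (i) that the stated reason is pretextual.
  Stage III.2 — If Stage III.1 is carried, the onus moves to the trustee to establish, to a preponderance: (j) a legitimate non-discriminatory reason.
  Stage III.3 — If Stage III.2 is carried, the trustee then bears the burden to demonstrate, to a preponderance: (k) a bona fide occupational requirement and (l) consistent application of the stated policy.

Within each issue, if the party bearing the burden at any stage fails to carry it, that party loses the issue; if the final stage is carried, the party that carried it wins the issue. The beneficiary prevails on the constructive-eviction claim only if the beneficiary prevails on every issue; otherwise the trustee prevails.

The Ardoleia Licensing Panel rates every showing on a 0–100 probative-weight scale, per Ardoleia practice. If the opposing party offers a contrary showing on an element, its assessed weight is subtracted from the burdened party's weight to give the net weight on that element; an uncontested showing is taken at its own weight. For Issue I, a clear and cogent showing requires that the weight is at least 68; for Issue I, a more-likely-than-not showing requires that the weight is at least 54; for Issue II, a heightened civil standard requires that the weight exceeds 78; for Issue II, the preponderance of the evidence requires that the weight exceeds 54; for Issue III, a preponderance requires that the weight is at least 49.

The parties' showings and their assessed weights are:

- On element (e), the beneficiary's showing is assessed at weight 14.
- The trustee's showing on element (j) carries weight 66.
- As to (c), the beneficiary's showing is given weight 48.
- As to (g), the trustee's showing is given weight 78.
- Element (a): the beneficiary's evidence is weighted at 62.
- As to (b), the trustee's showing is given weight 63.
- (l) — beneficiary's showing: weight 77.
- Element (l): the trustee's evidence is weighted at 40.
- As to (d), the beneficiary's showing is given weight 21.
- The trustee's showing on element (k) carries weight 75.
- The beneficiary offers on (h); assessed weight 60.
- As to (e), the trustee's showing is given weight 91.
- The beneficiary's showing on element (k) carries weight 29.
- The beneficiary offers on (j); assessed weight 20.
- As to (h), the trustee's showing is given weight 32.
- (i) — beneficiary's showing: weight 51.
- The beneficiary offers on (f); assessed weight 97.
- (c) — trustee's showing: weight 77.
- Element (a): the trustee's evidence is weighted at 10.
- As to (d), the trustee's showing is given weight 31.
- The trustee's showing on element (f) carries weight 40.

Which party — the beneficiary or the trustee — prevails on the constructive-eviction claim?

— Issue I —
Stage I.1 — burden on beneficiary; standard: a more-likely-than-not showing (weight is at least 54).
    (a): 62 − 10 = 52 < 54 [not met]
  The beneficiary does not carry Stage I.1.
The analysis ends at Stage I.1; the trustee prevails on this issue.
— Issue II —
At Stage II.1 the beneficiary must meet the preponderance of the evidence (weight exceeds 54): on (f) the weight is 97 less the opposing 40 gives net 57, which does exceed 54, so (f) meets the standard.
  The beneficiary carries Stage II.1; the trustee now bears the burden.
At Stage II.2 the trustee must meet a heightened civil standard (weight exceeds 78): on (g) the weight is 78, ≤ 78, so (g) does not meet the standard.
  The trustee does not carry Stage II.2.
So the beneficiary prevails on this issue.
— Issue III —
Stage III.1 — burden on beneficiary; standard: a preponderance (weight is at least 49).
    (i): 51 ≥ 49 [met]
  Stage III.1 carried; the burden shifts to the trustee.
Stage III.2 — burden on trustee; standard: a preponderance (weight is at least 49).
    (j): 66 − 20 = 46 < 49 [not met]
  Not every element is met, so the trustee fails to carry Stage III.2.
The analysis ends at Stage III.2; the beneficiary prevails on this issue.
Per-issue: Issue I → trustee; Issue II → beneficiary; Issue III → beneficiary. The beneficiary must prevail on every issue; overall, the trustee prevails.

trustee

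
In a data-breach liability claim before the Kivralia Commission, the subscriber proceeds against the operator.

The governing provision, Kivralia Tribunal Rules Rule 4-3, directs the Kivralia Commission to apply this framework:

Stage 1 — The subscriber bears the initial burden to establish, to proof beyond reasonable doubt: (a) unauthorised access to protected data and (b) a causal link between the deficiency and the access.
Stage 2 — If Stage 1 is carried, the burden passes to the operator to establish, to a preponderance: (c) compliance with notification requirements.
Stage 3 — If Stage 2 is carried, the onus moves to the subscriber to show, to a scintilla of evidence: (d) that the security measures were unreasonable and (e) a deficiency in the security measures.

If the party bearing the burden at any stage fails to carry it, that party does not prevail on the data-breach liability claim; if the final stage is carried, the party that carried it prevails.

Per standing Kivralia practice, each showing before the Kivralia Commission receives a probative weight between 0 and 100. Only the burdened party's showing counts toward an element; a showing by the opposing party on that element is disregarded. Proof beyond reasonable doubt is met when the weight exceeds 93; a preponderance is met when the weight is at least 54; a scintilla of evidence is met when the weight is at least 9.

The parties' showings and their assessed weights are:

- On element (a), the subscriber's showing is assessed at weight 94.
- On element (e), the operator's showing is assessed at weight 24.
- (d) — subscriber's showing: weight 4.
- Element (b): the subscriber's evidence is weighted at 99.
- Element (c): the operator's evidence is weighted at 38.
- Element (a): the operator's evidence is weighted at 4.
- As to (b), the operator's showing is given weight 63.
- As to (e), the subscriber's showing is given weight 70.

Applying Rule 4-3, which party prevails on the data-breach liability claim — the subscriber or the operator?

subscriber

Stage 1 (subscriber, proof beyond reasonable doubt, weight exceeds 93): (a) 94 (operator's 4 disregarded) > 93 — meets; (b) 99 (operator's 63 disregarded) > 93 — meets.
  The subscriber carries Stage 1; the operator now bears the burden.
Stage 2 (operator, a preponderance, weight is at least 54): (c) 38 < 54 — fails.
  The operator does not carry Stage 2.
The analysis ends at Stage 2; the subscriber prevails.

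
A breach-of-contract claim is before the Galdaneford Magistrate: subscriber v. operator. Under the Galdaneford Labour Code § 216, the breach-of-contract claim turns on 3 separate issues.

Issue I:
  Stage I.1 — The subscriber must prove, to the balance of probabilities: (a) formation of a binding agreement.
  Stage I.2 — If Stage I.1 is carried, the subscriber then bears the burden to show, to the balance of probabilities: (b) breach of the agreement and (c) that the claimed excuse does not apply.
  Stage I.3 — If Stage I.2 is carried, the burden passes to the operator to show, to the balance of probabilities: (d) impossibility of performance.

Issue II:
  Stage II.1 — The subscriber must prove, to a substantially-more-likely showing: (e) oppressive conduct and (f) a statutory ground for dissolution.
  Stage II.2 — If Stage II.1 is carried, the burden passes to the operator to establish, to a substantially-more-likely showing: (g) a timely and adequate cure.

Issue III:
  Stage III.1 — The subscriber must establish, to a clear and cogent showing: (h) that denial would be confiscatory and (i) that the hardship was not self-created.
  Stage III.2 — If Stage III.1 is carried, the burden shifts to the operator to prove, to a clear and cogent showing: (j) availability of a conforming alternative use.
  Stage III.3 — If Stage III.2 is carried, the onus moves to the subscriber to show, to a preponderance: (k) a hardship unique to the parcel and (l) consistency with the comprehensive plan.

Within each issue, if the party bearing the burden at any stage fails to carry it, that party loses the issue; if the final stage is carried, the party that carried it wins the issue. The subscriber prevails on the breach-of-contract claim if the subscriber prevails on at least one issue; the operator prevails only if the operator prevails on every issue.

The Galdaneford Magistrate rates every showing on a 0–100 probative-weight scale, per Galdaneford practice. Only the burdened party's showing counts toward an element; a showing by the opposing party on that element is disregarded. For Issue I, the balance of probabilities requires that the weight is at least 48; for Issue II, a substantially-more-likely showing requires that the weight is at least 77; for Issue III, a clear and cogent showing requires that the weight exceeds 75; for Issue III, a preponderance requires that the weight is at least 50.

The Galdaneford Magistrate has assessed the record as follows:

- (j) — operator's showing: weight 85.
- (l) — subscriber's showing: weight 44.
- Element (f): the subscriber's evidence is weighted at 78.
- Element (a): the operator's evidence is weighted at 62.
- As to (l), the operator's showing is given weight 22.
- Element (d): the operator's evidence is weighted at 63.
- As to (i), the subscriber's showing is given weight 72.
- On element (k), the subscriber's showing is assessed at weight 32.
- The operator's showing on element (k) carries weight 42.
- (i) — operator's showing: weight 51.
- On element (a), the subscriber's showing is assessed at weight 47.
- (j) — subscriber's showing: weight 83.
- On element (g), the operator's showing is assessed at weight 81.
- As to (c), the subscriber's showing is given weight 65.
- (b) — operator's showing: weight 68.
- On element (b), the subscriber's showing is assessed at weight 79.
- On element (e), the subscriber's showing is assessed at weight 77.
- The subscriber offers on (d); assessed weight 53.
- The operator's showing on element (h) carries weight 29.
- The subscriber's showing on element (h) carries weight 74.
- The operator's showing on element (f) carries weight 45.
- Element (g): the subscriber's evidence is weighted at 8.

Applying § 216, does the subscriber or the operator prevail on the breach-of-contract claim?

— Issue I —
Stage I.1 — burden on subscriber; standard: the balance of probabilities (weight is at least 48).
    (a): 47 (operator's 62 disregarded) < 48 [not met]
  Stage I.1 not carried; the subscriber fails its burden.
The analysis ends at Stage I.1; the operator prevails on this issue.
— Issue II —
Stage II.1 (subscriber, a substantially-more-likely showing, weight is at least 77): (e) 77 ≥ 77 — meets; (f) 78 (operator's 45 disregarded) ≥ 77 — meets.
  Stage II.1 carried; the burden shifts to the operator.
Stage II.2 (operator, a substantially-more-likely showing, weight is at least 77): (g) 81 (subscriber's 8 disregarded) ≥ 77 — meets.
  All elements met at the final stage.
With every stage satisfied, the operator prevails on this issue.
— Issue III —
Stage III.1 — burden on subscriber; standard: a clear and cogent showing (weight exceeds 75).
    (h): 74 (operator's 29 disregarded) ≤ 75 [not met]
    (i): 72 (operator's 51 disregarded) ≤ 75 [not met]
  Stage III.1 not carried; the subscriber fails its burden.
The operator prevails on this issue.
Per-issue: Issue I → operator; Issue II → operator; Issue III → operator. The subscriber must prevail on at least one issue; overall, the operator prevails.

operator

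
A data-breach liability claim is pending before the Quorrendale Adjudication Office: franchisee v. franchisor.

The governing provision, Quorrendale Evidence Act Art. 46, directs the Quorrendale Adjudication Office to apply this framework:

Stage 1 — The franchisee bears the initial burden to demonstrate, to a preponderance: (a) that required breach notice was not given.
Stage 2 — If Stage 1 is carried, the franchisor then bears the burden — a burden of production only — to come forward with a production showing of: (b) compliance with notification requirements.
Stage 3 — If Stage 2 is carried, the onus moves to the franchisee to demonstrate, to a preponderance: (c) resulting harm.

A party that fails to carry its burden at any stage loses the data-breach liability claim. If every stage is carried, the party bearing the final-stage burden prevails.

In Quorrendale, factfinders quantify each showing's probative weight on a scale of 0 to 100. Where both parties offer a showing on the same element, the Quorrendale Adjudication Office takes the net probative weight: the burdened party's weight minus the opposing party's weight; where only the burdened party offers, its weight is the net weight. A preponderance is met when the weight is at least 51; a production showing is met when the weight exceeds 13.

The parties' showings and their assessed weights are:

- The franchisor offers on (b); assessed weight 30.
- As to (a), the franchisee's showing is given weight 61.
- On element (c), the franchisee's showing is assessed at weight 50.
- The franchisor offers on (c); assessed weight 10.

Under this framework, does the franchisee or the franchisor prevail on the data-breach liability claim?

franchisor

Stage 1 (franchisee, a preponderance, weight is at least 51): (a) 61 ≥ 51 — meets.
  All elements met. The burden passes to the franchisor.
Stage 2 (franchisor, a production showing, weight exceeds 13): (b) 30 > 13 — meets.
  Stage 2 carried; the burden shifts to the franchisee.
Stage 3 (franchisee, a preponderance, weight is at least 51): (c) net 50−10=40 < 51 — fails.
  Not every element is met, so the franchisee fails to carry Stage 3.
The analysis ends at Stage 3; the franchisor prevails.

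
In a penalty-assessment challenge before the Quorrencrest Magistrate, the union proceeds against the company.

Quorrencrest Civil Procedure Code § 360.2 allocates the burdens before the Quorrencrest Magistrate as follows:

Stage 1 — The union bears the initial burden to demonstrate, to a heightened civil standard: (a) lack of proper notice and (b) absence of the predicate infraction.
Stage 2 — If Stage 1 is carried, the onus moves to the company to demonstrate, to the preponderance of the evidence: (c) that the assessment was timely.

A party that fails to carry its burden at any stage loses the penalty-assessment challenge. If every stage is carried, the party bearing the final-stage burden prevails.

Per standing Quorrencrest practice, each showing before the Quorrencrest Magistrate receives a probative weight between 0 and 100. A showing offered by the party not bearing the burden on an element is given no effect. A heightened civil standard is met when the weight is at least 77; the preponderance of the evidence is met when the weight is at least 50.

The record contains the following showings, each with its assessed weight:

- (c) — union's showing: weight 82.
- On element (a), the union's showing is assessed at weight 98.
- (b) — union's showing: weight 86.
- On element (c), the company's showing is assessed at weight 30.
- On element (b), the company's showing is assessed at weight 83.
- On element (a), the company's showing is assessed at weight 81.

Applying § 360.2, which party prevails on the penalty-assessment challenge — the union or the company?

Stage 1 — burden on union; standard: a heightened civil standard (weight is at least 77).
    (a): 98 (company's 81 disregarded) ≥ 77 [met]
    (b): 86 (company's 83 disregarded) ≥ 77 [met]
  Stage 1 is satisfied; the onus moves to the company.
Stage 2 — burden on company; standard: the preponderance of the evidence (weight is at least 50).
    (c): 30 (union's 82 disregarded) < 50 [not met]
  Not every element is met, so the company fails to carry Stage 2.
The analysis ends at Stage 2; the union prevails.

union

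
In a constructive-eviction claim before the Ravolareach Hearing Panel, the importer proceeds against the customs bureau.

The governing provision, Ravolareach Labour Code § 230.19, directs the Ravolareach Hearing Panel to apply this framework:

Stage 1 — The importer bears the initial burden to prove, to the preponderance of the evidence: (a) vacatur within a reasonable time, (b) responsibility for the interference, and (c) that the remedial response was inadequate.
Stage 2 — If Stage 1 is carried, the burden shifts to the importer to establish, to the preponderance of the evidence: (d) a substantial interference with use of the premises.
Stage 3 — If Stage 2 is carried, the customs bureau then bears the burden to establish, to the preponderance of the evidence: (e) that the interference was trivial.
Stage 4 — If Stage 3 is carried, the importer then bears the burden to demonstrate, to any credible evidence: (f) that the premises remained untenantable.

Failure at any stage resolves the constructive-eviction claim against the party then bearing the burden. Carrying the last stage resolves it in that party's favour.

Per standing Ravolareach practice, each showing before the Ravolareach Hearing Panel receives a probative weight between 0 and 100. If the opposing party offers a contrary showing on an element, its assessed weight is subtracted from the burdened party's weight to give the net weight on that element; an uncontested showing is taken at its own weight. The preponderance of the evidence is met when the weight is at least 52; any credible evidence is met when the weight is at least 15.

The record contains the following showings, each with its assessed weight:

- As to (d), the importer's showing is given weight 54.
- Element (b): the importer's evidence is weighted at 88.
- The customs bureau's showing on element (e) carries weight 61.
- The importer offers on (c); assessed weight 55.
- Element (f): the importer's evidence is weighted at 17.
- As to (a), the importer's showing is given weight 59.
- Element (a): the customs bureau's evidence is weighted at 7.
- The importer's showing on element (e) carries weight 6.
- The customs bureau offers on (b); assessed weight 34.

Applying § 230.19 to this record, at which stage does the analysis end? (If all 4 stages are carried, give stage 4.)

Stage 1 — burden on importer; standard: the preponderance of the evidence (weight is at least 52).
    (a): 59 − 7 = 52 ≥ 52 [met]
    (b): 88 − 34 = 54 ≥ 52 [met]
    (c): 55 ≥ 52 [met]
  All elements met. The importer retains the burden for Stage 2.
Stage 2 — burden on importer; standard: the preponderance of the evidence (weight is at least 52).
    (d): 54 ≥ 52 [met]
  Stage 2 carried; the burden shifts to the customs bureau.
Stage 3 — burden on customs bureau; standard: the preponderance of the evidence (weight is at least 52).
    (e): 61 − 6 = 55 ≥ 52 [met]
  Stage 3 carried; the burden shifts to the importer.
Stage 4 — burden on importer; standard: any credible evidence (weight is at least 15).
    (f): 17 ≥ 15 [met]
  The importer carries the last stage.
Every stage carried; the importer prevails.

stage 4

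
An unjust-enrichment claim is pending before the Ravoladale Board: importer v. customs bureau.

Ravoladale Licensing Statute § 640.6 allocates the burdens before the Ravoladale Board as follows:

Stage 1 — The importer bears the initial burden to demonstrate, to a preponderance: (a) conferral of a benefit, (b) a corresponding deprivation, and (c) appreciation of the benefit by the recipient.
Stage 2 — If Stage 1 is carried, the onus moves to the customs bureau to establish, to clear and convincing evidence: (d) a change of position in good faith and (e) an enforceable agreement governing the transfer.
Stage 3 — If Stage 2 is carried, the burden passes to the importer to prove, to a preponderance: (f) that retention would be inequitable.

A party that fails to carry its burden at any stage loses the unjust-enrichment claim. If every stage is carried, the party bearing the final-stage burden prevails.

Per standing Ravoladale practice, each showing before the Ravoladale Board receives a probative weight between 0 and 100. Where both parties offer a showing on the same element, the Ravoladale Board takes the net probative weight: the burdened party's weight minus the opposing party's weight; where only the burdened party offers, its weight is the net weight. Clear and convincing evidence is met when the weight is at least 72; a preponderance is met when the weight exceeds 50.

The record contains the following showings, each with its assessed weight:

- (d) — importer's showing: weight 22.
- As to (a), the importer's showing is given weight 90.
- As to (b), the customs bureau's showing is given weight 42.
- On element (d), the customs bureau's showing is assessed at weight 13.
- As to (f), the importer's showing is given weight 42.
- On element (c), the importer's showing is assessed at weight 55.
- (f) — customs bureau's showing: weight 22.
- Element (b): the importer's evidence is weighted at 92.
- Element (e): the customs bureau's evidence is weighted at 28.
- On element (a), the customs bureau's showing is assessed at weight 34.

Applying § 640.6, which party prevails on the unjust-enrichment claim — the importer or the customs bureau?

At Stage 1 the importer must meet a preponderance (weight exceeds 50): on (a) the weight is 90 less the opposing 34 gives net 56, which does exceed 50, so (a) meets the standard; on (b) the weight is 92 less the opposing 42 gives net 50, which does not exceed 50, so (b) does not meet the standard; on (c) the weight is 55, which does exceed 50, so (c) meets the standard.
  Not every element is met, so the importer fails to carry Stage 1.
The analysis ends at Stage 1; the customs bureau prevails.

customs bureau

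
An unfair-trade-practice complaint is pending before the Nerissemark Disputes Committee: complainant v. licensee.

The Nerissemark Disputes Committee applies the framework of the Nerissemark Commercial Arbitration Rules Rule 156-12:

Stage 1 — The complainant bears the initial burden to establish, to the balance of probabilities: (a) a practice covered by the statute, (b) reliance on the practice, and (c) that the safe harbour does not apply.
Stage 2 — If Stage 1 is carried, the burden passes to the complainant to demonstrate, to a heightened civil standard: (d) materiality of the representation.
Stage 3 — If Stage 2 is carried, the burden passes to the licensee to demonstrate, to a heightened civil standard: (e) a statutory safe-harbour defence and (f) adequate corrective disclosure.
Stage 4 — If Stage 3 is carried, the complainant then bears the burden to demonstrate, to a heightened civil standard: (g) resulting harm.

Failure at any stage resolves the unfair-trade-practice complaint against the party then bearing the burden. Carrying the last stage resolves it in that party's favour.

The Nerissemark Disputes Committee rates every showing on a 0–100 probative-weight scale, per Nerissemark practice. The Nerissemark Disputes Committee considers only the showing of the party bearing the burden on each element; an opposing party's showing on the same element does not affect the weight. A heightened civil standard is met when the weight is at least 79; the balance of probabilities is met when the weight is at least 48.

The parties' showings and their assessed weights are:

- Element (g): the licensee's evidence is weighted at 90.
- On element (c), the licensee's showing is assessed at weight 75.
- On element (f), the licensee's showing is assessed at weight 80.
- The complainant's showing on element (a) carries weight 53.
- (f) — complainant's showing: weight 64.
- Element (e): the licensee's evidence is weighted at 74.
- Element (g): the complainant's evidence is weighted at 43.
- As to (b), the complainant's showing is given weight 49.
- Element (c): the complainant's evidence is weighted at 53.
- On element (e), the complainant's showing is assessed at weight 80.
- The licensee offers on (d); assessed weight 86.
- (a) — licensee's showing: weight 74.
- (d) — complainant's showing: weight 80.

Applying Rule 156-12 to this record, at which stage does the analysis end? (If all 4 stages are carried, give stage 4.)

stage 3

At Stage 1 the complainant must meet the balance of probabilities (weight is at least 48): on (a) the weight is 53 (the licensee's 74 is given no effect), ≥ 48, so (a) meets the standard; on (b) the weight is 49, which does reach 48, so (b) meets the standard; on (c) the weight is 53 (the licensee's 75 is given no effect), which does reach 48, so (c) meets the standard.
  All elements met. The complainant retains the burden for Stage 2.
At Stage 2 the complainant must meet a heightened civil standard (weight is at least 79): on (d) the weight is 80 (the licensee's 86 is given no effect), ≥ 79, so (d) meets the standard.
  The complainant carries Stage 2; the licensee now bears the burden.
At Stage 3 the licensee must meet a heightened civil standard (weight is at least 79): on (e) the weight is 74 (the complainant's 80 is given no effect), < 79, so (e) does not meet the standard; on (f) the weight is 80 (the complainant's 64 is given no effect), ≥ 79, so (f) meets the standard.
  The licensee does not carry Stage 3.
The complainant prevails.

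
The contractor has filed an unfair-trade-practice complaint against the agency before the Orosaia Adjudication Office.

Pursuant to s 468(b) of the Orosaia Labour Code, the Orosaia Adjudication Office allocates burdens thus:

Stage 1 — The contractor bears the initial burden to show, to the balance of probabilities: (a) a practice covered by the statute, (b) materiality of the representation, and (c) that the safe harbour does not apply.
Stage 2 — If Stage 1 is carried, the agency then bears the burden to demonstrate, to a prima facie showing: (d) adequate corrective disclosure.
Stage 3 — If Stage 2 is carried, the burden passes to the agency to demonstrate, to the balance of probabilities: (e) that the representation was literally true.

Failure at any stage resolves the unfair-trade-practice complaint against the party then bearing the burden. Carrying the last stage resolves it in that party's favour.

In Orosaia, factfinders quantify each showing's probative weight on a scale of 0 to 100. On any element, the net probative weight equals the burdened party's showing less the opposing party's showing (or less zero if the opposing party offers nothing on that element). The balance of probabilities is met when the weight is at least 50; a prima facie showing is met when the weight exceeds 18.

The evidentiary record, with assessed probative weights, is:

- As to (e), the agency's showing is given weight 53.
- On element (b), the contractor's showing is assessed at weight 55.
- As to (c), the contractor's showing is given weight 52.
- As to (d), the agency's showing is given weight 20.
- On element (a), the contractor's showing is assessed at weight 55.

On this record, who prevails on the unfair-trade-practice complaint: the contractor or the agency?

agency

At Stage 1 the contractor must meet the balance of probabilities (weight is at least 50): on (a) the weight is 55, which does reach 50, so (a) meets the standard; on (b) the weight is 55, ≥ 50, so (b) meets the standard; on (c) the weight is 52, ≥ 50, so (c) meets the standard.
  All elements met. The burden passes to the agency.
At Stage 2 the agency must meet a prima facie showing (weight exceeds 18): on (d) the weight is 20, > 18, so (d) meets the standard.
  Stage 2 is satisfied; the agency continues to bear the burden.
At Stage 3 the agency must meet the balance of probabilities (weight is at least 50): on (e) the weight is 53, which does reach 50, so (e) meets the standard.
  Stage 3 carried; the final stage is satisfied.
With every stage satisfied, the agency prevails.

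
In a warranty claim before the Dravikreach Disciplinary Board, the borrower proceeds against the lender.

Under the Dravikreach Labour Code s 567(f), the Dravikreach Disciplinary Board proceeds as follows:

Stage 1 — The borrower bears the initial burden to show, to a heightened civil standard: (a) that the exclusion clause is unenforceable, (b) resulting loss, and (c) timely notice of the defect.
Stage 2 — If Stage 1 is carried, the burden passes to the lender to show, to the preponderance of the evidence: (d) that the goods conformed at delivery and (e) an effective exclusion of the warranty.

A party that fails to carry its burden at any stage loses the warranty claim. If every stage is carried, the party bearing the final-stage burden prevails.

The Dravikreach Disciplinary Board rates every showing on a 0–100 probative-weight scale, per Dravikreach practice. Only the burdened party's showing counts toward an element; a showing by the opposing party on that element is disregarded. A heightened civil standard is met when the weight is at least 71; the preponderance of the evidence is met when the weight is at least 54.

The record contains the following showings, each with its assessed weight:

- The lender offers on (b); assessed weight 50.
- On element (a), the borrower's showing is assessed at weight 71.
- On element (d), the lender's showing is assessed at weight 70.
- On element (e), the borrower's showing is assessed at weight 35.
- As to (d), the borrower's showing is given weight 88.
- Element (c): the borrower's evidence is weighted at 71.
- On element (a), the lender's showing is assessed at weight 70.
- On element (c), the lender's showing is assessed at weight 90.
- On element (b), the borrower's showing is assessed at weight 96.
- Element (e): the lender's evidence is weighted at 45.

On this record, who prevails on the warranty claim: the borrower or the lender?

borrower

Stage 1 (borrower, a heightened civil standard, weight is at least 71): (a) 71 (lender's 70 disregarded) ≥ 71 — meets; (b) 96 (lender's 50 disregarded) ≥ 71 — meets; (c) 71 (lender's 90 disregarded) ≥ 71 — meets.
  Stage 1 carried; the burden shifts to the lender.
Stage 2 (lender, the preponderance of the evidence, weight is at least 54): (d) 70 (borrower's 88 disregarded) ≥ 54 — meets; (e) 45 (borrower's 35 disregarded) < 54 — fails.
  Stage 2 not carried; the lender fails its burden.
So the borrower prevails.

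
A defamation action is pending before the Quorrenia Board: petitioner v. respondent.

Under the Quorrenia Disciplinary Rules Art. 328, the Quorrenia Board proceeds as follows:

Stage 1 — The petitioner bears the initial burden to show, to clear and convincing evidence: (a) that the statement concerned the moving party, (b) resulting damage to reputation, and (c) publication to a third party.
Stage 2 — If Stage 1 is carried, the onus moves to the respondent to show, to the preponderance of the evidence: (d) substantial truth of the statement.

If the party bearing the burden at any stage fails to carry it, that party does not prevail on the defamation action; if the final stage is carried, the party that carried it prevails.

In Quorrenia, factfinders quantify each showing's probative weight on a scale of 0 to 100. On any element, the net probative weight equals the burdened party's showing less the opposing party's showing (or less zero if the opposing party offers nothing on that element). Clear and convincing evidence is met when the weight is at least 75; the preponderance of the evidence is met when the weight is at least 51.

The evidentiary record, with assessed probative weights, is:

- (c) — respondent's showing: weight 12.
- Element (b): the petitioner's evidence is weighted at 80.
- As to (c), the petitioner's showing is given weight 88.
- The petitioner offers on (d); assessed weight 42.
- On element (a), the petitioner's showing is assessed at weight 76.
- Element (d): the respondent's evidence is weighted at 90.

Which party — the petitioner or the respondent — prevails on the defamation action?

petitioner

Stage 1 (petitioner, clear and convincing evidence, weight is at least 75): (a) 76 ≥ 75 — meets; (b) 80 ≥ 75 — meets; (c) net 88−12=76 ≥ 75 — meets.
  Stage 1 carried; the burden shifts to the respondent.
Stage 2 (respondent, the preponderance of the evidence, weight is at least 51): (d) net 90−42=48 < 51 — fails.
  The respondent does not carry Stage 2.
The analysis ends at Stage 2; the petitioner prevails.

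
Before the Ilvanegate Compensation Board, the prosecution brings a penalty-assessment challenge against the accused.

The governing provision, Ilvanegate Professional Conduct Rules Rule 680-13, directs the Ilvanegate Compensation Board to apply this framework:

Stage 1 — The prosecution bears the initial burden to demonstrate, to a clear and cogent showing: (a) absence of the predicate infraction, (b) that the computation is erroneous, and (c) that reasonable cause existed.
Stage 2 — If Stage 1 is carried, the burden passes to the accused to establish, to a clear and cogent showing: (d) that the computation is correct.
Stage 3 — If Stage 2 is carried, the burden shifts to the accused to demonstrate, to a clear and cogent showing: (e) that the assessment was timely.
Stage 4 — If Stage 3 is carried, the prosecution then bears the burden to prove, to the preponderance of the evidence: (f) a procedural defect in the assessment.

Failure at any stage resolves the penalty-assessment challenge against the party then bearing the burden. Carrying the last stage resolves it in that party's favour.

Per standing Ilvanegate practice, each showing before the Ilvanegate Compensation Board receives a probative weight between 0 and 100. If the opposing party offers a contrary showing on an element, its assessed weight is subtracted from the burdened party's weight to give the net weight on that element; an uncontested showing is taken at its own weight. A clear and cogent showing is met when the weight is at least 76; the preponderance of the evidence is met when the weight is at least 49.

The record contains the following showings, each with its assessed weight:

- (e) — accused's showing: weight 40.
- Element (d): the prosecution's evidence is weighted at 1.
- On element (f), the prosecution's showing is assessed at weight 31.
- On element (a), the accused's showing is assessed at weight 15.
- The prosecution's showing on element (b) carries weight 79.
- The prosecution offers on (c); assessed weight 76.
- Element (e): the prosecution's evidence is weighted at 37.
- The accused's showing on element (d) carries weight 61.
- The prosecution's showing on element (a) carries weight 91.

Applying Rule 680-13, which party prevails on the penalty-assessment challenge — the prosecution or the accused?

At Stage 1 the prosecution must meet a clear and cogent showing (weight is at least 76): on (a) the weight is 91 less the opposing 15 gives net 76, which does reach 76, so (a) meets the standard; on (b) the weight is 79, which does reach 76, so (b) meets the standard; on (c) the weight is 76, ≥ 76, so (c) meets the standard.
  The prosecution carries Stage 1; the accused now bears the burden.
At Stage 2 the accused must meet a clear and cogent showing (weight is at least 76): on (d) the weight is 61 less the opposing 1 gives net 60, < 76, so (d) does not meet the standard.
  Not every element is met, so the accused fails to carry Stage 2.
The analysis ends at Stage 2; the prosecution prevails.

prosecution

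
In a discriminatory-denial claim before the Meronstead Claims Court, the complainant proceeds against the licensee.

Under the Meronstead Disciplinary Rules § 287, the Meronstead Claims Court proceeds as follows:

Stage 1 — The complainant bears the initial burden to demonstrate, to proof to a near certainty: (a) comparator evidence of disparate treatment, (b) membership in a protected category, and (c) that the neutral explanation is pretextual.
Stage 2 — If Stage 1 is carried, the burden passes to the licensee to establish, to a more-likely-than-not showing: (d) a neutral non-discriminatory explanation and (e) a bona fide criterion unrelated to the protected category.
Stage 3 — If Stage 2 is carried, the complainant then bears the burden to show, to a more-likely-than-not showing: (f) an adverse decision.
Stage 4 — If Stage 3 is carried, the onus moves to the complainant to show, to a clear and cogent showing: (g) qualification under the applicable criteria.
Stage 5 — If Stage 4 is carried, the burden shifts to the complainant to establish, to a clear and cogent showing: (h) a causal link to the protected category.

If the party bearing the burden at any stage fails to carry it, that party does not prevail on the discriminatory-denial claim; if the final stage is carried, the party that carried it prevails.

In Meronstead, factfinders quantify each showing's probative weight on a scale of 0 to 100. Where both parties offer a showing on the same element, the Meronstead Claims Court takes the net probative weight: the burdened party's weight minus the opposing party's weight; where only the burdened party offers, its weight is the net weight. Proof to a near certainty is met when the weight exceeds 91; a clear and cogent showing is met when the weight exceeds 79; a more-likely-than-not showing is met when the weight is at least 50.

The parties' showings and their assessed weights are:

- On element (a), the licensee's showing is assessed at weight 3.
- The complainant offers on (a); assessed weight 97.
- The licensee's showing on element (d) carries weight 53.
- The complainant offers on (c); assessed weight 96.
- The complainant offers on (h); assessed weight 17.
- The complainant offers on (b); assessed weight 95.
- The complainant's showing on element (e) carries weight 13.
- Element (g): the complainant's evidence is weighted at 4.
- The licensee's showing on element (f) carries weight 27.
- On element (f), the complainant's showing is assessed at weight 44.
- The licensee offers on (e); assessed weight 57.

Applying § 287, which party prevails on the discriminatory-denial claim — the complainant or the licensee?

complainant

Stage 1 — burden on complainant; standard: proof to a near certainty (weight exceeds 91).
    (a): 97 − 3 = 94 > 91 [met]
    (b): 95 > 91 [met]
    (c): 96 > 91 [met]
  All elements met. The burden passes to the licensee.
Stage 2 — burden on licensee; standard: a more-likely-than-not showing (weight is at least 50).
    (d): 53 ≥ 50 [met]
    (e): 57 − 13 = 44 < 50 [not met]
  Stage 2 not carried; the licensee fails its burden.
The analysis ends at Stage 2; the complainant prevails.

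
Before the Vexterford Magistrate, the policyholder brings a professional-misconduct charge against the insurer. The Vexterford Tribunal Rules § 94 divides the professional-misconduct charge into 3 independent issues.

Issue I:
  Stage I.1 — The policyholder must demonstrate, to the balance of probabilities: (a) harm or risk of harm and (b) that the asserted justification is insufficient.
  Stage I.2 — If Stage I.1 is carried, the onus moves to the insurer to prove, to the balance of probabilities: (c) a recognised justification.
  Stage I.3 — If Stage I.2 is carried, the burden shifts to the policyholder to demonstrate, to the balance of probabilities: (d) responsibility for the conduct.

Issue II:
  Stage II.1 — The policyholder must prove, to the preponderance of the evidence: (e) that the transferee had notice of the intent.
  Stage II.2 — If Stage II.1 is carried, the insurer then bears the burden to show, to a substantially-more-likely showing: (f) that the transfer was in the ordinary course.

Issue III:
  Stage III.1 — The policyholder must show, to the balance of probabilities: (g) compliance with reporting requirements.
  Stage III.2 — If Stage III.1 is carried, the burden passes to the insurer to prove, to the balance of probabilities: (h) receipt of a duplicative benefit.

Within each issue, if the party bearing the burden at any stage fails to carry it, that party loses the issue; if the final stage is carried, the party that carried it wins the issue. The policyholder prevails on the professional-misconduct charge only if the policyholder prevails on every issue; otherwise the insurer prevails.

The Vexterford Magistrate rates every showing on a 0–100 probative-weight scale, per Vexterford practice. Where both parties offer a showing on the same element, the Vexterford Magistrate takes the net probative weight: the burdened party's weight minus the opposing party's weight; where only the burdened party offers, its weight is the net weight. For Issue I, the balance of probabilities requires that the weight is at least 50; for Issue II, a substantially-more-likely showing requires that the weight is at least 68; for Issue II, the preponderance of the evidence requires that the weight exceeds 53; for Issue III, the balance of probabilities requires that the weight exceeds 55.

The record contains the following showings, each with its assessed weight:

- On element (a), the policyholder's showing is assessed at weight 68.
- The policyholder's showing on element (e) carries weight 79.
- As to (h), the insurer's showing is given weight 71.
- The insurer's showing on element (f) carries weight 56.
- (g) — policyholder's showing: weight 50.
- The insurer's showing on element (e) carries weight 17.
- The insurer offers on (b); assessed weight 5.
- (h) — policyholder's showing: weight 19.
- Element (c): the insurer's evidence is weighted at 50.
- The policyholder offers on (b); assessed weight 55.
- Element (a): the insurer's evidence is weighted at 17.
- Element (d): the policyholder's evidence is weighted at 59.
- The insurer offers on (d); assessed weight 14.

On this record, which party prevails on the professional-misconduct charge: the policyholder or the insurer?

— Issue I —
At Stage I.1 the policyholder must meet the balance of probabilities (weight is at least 50): on (a) the weight is 68 less the opposing 17 gives net 51, which does reach 50, so (a) meets the standard; on (b) the weight is 55 less the opposing 5 gives net 50, which does reach 50, so (b) meets the standard.
  All elements met. The burden passes to the insurer.
At Stage I.2 the insurer must meet the balance of probabilities (weight is at least 50): on (c) the weight is 50, ≥ 50, so (c) meets the standard.
  The insurer carries Stage I.2; the policyholder now bears the burden.
At Stage I.3 the policyholder must meet the balance of probabilities (weight is at least 50): on (d) the weight is 59 less the opposing 14 gives net 45, < 50, so (d) does not meet the standard.
  Stage I.3 not carried; the policyholder fails its burden.
The insurer prevails on this issue.
— Issue II —
Stage II.1 — burden on policyholder; standard: the preponderance of the evidence (weight exceeds 53).
    (e): 79 − 17 = 62 > 53 [met]
  The policyholder carries Stage II.1; the insurer now bears the burden.
Stage II.2 — burden on insurer; standard: a substantially-more-likely showing (weight is at least 68).
    (f): 56 < 68 [not met]
  The insurer does not carry Stage II.2.
The analysis ends at Stage II.2; the policyholder prevails on this issue.
— Issue III —
At Stage III.1 the policyholder must meet the balance of probabilities (weight exceeds 55): on (g) the weight is 50, ≤ 55, so (g) does not meet the standard.
  Stage III.1 not carried; the policyholder fails its burden.
The insurer prevails on this issue.
Per-issue: Issue I → insurer; Issue II → policyholder; Issue III → insurer. The policyholder must prevail on every issue; overall, the insurer prevails.

insurer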